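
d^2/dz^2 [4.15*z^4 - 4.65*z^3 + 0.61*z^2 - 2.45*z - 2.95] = 49.8*z^2 - 27.9*z + 1.22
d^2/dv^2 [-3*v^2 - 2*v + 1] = -6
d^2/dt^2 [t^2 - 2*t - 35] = 2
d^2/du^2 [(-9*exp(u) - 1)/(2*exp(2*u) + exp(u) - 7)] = 2*(-18*exp(4*u) + exp(3*u) - 381*exp(2*u) - 60*exp(u) - 224)*exp(u)/(8*exp(6*u) + 12*exp(5*u) - 78*exp(4*u) - 83*exp(3*u) + 273*exp(2*u) + 147*exp(u) - 343)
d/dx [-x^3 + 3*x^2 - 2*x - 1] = -3*x^2 + 6*x - 2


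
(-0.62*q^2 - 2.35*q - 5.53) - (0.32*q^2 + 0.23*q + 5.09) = -0.94*q^2 - 2.58*q - 10.62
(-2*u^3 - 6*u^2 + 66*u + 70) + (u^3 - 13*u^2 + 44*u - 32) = -u^3 - 19*u^2 + 110*u + 38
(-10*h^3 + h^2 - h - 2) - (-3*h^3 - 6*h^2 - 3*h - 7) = -7*h^3 + 7*h^2 + 2*h + 5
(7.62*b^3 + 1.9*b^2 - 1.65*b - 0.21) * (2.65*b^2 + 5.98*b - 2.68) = 20.193*b^5 + 50.6026*b^4 - 13.4321*b^3 - 15.5155*b^2 + 3.1662*b + 0.5628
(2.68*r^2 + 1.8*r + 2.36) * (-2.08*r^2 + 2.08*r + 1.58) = -5.5744*r^4 + 1.8304*r^3 + 3.0696*r^2 + 7.7528*r + 3.7288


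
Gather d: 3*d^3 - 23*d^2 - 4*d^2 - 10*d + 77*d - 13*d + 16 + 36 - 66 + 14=3*d^3 - 27*d^2 + 54*d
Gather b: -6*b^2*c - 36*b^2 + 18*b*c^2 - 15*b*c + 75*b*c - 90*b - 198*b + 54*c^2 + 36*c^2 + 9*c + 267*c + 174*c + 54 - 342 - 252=b^2*(-6*c - 36) + b*(18*c^2 + 60*c - 288) + 90*c^2 + 450*c - 540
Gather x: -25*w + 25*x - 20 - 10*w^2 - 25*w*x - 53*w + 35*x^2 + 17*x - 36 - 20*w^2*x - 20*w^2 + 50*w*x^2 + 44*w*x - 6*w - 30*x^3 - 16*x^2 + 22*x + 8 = -30*w^2 - 84*w - 30*x^3 + x^2*(50*w + 19) + x*(-20*w^2 + 19*w + 64) - 48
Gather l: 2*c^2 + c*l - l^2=2*c^2 + c*l - l^2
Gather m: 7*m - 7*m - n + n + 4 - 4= 0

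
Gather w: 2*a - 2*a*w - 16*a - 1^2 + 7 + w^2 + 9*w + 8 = -14*a + w^2 + w*(9 - 2*a) + 14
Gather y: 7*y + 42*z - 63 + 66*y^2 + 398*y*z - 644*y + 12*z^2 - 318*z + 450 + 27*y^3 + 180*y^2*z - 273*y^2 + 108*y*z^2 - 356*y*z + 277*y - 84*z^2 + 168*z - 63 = 27*y^3 + y^2*(180*z - 207) + y*(108*z^2 + 42*z - 360) - 72*z^2 - 108*z + 324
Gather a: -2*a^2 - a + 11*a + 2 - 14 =-2*a^2 + 10*a - 12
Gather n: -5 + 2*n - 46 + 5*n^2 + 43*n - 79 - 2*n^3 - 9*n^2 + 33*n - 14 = -2*n^3 - 4*n^2 + 78*n - 144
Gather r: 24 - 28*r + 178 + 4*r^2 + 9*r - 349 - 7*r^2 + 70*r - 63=-3*r^2 + 51*r - 210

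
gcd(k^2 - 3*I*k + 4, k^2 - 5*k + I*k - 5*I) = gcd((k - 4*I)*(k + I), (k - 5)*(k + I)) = k + I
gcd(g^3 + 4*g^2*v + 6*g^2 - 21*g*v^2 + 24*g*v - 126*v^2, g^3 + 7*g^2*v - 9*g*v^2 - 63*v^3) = -g^2 - 4*g*v + 21*v^2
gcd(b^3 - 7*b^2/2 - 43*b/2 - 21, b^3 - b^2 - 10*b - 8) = b + 2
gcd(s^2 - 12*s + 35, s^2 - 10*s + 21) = s - 7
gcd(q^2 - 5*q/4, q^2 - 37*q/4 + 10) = q - 5/4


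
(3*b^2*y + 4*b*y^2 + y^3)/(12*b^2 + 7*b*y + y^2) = y*(b + y)/(4*b + y)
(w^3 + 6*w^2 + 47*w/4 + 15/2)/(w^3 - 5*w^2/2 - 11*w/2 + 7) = (4*w^2 + 16*w + 15)/(2*(2*w^2 - 9*w + 7))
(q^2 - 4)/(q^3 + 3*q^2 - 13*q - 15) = (q^2 - 4)/(q^3 + 3*q^2 - 13*q - 15)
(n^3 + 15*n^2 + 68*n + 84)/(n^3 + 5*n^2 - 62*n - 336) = (n + 2)/(n - 8)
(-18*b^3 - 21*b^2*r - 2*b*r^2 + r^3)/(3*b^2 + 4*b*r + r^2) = -6*b + r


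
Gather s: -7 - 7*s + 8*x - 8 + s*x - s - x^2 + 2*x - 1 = s*(x - 8) - x^2 + 10*x - 16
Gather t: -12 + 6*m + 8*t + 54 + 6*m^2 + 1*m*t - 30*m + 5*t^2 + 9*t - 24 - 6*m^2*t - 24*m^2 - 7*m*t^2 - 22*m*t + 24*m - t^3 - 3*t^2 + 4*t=-18*m^2 - t^3 + t^2*(2 - 7*m) + t*(-6*m^2 - 21*m + 21) + 18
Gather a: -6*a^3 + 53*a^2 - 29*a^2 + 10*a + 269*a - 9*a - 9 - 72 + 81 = -6*a^3 + 24*a^2 + 270*a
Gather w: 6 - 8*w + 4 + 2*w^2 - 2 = 2*w^2 - 8*w + 8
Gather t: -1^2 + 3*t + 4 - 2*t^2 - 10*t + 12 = -2*t^2 - 7*t + 15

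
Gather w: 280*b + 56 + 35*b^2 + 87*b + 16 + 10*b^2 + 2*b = 45*b^2 + 369*b + 72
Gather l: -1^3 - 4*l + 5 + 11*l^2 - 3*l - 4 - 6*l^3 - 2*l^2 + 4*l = -6*l^3 + 9*l^2 - 3*l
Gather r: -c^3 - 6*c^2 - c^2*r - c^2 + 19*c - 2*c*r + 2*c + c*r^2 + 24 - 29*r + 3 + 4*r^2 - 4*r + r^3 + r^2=-c^3 - 7*c^2 + 21*c + r^3 + r^2*(c + 5) + r*(-c^2 - 2*c - 33) + 27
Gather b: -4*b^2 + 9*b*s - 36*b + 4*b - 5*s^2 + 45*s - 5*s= -4*b^2 + b*(9*s - 32) - 5*s^2 + 40*s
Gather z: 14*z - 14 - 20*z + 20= 6 - 6*z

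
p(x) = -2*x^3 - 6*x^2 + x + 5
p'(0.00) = 1.00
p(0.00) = 5.00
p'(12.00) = -1007.00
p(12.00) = -4303.00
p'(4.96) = -206.13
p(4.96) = -381.70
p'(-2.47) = -5.97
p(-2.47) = -3.94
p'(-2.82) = -12.87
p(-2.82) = -0.68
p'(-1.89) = 2.25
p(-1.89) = -4.82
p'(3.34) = -106.01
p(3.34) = -133.11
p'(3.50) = -114.50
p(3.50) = -150.75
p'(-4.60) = -70.76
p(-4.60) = 68.11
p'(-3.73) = -37.72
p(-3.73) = 21.58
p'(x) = -6*x^2 - 12*x + 1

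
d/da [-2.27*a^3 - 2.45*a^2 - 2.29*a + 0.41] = -6.81*a^2 - 4.9*a - 2.29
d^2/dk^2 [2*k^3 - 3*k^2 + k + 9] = 12*k - 6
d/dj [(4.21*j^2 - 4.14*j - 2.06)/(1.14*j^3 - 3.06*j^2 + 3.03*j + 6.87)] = (-4.7994*j^4 + 9.4392*j^3 + 7.1331*j^2 + 45.2382*j - 22.2)/(1.2996*j^6 - 6.9768*j^5 + 16.272*j^4 - 2.88*j^3 - 32.8635*j^2 + 41.6322*j + 47.1969)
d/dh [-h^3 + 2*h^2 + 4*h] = -3*h^2 + 4*h + 4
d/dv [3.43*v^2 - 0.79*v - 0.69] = 6.86*v - 0.79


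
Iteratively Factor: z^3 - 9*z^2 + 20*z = (z - 4)*(z^2 - 5*z) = (z - 5)*(z - 4)*(z)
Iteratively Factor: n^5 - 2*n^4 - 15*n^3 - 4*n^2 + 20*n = (n + 2)*(n^4 - 4*n^3 - 7*n^2 + 10*n) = (n - 1)*(n + 2)*(n^3 - 3*n^2 - 10*n) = n*(n - 1)*(n + 2)*(n^2 - 3*n - 10) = n*(n - 1)*(n + 2)^2*(n - 5)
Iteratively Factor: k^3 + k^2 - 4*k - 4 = (k + 1)*(k^2 - 4) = (k + 1)*(k + 2)*(k - 2)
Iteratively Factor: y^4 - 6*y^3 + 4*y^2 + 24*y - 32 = (y + 2)*(y^3 - 8*y^2 + 20*y - 16) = (y - 2)*(y + 2)*(y^2 - 6*y + 8) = (y - 2)^2*(y + 2)*(y - 4)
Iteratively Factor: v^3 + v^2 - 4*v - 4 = (v - 2)*(v^2 + 3*v + 2) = (v - 2)*(v + 1)*(v + 2)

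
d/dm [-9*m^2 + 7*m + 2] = 7 - 18*m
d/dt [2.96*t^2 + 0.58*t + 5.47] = 5.92*t + 0.58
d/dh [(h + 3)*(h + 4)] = 2*h + 7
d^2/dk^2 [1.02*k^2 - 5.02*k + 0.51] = 2.04000000000000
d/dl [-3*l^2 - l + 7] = -6*l - 1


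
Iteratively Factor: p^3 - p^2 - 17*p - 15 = (p + 3)*(p^2 - 4*p - 5) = (p - 5)*(p + 3)*(p + 1)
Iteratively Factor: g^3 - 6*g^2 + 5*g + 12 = (g + 1)*(g^2 - 7*g + 12) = (g - 3)*(g + 1)*(g - 4)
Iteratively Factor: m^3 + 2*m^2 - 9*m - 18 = (m + 2)*(m^2 - 9) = (m + 2)*(m + 3)*(m - 3)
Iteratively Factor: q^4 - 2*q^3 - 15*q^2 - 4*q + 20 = (q - 5)*(q^3 + 3*q^2 - 4) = (q - 5)*(q - 1)*(q^2 + 4*q + 4) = (q - 5)*(q - 1)*(q + 2)*(q + 2)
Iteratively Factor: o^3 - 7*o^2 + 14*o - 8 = (o - 2)*(o^2 - 5*o + 4) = (o - 2)*(o - 1)*(o - 4)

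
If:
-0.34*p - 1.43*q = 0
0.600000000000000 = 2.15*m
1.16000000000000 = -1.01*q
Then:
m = 0.28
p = 4.83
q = -1.15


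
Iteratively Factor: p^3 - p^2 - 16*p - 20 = (p + 2)*(p^2 - 3*p - 10) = (p - 5)*(p + 2)*(p + 2)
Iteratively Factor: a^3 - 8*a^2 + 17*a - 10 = (a - 5)*(a^2 - 3*a + 2) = (a - 5)*(a - 1)*(a - 2)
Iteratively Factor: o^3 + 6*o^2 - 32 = (o - 2)*(o^2 + 8*o + 16) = (o - 2)*(o + 4)*(o + 4)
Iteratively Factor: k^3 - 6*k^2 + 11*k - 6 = (k - 1)*(k^2 - 5*k + 6) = (k - 3)*(k - 1)*(k - 2)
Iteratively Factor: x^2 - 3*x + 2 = (x - 1)*(x - 2)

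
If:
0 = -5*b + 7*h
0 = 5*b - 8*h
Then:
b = 0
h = 0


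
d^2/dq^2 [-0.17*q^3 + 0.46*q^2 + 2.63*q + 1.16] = 0.92 - 1.02*q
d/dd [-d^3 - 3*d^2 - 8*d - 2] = -3*d^2 - 6*d - 8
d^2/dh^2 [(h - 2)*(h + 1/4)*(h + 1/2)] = 6*h - 5/2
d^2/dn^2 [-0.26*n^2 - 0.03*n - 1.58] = -0.520000000000000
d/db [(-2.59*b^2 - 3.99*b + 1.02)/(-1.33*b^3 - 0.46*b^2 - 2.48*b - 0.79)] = (-3.4447*b^4 - 10.6134*b^3 + 8.6576*b^2 + 5.0306*b + 5.6817)/(1.7689*b^6 + 1.2236*b^5 + 6.8084*b^4 + 4.383*b^3 + 6.8772*b^2 + 3.9184*b + 0.6241)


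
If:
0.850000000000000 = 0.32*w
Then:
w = 2.66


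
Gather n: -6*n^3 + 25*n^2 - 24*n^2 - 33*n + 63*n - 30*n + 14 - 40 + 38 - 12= -6*n^3 + n^2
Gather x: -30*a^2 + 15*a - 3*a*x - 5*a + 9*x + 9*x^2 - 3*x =-30*a^2 + 10*a + 9*x^2 + x*(6 - 3*a)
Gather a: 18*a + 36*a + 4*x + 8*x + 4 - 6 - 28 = 54*a + 12*x - 30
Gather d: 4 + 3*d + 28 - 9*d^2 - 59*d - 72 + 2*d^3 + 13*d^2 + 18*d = 2*d^3 + 4*d^2 - 38*d - 40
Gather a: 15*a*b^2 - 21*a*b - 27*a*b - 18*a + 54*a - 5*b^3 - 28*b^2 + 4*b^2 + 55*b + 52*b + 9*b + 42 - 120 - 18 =a*(15*b^2 - 48*b + 36) - 5*b^3 - 24*b^2 + 116*b - 96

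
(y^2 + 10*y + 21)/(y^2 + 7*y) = (y + 3)/y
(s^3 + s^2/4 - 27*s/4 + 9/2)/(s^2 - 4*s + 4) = (4*s^2 + 9*s - 9)/(4*(s - 2))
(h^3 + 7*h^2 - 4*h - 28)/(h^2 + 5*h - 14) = h + 2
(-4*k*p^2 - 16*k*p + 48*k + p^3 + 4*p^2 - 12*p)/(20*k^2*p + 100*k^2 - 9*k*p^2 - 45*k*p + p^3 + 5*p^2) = (p^2 + 4*p - 12)/(-5*k*p - 25*k + p^2 + 5*p)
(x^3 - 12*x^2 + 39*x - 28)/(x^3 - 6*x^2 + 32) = (x^2 - 8*x + 7)/(x^2 - 2*x - 8)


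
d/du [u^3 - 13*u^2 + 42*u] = 3*u^2 - 26*u + 42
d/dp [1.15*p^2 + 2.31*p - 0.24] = 2.3*p + 2.31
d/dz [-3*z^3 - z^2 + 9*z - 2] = -9*z^2 - 2*z + 9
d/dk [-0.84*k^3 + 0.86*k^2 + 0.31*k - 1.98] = -2.52*k^2 + 1.72*k + 0.31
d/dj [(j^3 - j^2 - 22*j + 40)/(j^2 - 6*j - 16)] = (j^4 - 12*j^3 - 20*j^2 - 48*j + 592)/(j^4 - 12*j^3 + 4*j^2 + 192*j + 256)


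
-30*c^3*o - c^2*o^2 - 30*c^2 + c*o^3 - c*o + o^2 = (-6*c + o)*(5*c + o)*(c*o + 1)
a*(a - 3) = a^2 - 3*a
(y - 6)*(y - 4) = y^2 - 10*y + 24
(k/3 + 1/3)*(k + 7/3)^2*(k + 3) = k^4/3 + 26*k^3/9 + 244*k^2/27 + 322*k/27 + 49/9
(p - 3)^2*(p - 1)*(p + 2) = p^4 - 5*p^3 + p^2 + 21*p - 18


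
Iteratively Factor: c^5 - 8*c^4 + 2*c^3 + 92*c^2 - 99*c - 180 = (c - 3)*(c^4 - 5*c^3 - 13*c^2 + 53*c + 60) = (c - 3)*(c + 1)*(c^3 - 6*c^2 - 7*c + 60) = (c - 4)*(c - 3)*(c + 1)*(c^2 - 2*c - 15) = (c - 5)*(c - 4)*(c - 3)*(c + 1)*(c + 3)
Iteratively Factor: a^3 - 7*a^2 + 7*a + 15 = (a - 3)*(a^2 - 4*a - 5) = (a - 3)*(a + 1)*(a - 5)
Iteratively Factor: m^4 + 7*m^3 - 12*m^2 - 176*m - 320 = (m + 4)*(m^3 + 3*m^2 - 24*m - 80) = (m + 4)^2*(m^2 - m - 20) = (m - 5)*(m + 4)^2*(m + 4)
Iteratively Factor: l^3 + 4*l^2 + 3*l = (l + 3)*(l^2 + l) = (l + 1)*(l + 3)*(l)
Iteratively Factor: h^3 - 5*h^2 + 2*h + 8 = (h - 4)*(h^2 - h - 2) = (h - 4)*(h + 1)*(h - 2)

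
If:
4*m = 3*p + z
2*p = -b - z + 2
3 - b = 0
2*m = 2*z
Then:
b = 3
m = -1/3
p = -1/3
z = -1/3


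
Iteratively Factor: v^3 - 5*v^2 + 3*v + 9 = (v + 1)*(v^2 - 6*v + 9) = (v - 3)*(v + 1)*(v - 3)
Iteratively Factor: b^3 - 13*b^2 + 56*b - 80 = (b - 5)*(b^2 - 8*b + 16) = (b - 5)*(b - 4)*(b - 4)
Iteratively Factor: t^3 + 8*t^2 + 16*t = (t + 4)*(t^2 + 4*t) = t*(t + 4)*(t + 4)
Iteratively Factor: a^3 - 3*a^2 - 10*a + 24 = (a - 4)*(a^2 + a - 6) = (a - 4)*(a - 2)*(a + 3)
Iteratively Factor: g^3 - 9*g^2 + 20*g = (g - 5)*(g^2 - 4*g) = (g - 5)*(g - 4)*(g)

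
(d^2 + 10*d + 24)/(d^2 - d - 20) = (d + 6)/(d - 5)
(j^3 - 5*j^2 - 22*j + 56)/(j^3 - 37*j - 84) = (j - 2)/(j + 3)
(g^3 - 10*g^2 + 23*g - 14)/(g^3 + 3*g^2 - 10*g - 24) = (g^3 - 10*g^2 + 23*g - 14)/(g^3 + 3*g^2 - 10*g - 24)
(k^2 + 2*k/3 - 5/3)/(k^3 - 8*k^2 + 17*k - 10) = (k + 5/3)/(k^2 - 7*k + 10)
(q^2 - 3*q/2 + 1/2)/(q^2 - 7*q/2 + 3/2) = (q - 1)/(q - 3)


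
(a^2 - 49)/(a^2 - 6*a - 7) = (a + 7)/(a + 1)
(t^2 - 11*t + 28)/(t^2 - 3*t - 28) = (t - 4)/(t + 4)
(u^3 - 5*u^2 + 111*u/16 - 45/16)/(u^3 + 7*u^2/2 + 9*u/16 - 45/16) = (4*u^2 - 17*u + 15)/(4*u^2 + 17*u + 15)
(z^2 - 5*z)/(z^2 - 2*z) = (z - 5)/(z - 2)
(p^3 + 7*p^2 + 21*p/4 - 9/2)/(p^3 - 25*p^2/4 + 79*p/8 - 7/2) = 2*(2*p^2 + 15*p + 18)/(4*p^2 - 23*p + 28)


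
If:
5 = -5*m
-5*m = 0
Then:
No Solution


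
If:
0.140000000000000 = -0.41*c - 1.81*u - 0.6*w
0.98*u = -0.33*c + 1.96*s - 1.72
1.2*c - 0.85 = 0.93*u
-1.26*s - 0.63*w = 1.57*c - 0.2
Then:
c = 6.67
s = 5.85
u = 7.70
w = -28.01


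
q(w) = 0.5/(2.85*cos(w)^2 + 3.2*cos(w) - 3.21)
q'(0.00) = 0.00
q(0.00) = 0.18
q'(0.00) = 0.00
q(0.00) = 0.18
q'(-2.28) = 0.01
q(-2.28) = -0.12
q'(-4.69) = 0.14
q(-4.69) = -0.15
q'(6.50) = 0.14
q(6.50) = 0.19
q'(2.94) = -0.02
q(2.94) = -0.14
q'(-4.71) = 0.15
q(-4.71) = -0.16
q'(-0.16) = -0.09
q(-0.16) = 0.18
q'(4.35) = -0.03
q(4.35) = -0.13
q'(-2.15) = -0.00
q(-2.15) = -0.12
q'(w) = 0.5*(5.7*sin(w)*cos(w) + 3.2*sin(w))/(2.85*cos(w)^2 + 3.2*cos(w) - 3.21)^2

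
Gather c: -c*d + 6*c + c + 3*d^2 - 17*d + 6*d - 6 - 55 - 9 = c*(7 - d) + 3*d^2 - 11*d - 70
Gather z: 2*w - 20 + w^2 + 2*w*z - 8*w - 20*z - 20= w^2 - 6*w + z*(2*w - 20) - 40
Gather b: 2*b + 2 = 2*b + 2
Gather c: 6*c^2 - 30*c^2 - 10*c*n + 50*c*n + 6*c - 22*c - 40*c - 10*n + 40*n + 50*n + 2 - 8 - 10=-24*c^2 + c*(40*n - 56) + 80*n - 16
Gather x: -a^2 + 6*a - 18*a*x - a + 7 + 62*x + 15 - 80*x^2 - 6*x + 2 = -a^2 + 5*a - 80*x^2 + x*(56 - 18*a) + 24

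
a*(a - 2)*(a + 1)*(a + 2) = a^4 + a^3 - 4*a^2 - 4*a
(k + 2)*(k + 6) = k^2 + 8*k + 12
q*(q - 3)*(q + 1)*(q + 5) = q^4 + 3*q^3 - 13*q^2 - 15*q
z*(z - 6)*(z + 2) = z^3 - 4*z^2 - 12*z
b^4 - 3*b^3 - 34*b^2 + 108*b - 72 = (b - 6)*(b - 2)*(b - 1)*(b + 6)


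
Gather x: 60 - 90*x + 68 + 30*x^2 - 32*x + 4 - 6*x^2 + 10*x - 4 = 24*x^2 - 112*x + 128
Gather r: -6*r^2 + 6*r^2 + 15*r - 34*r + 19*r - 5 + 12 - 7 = 0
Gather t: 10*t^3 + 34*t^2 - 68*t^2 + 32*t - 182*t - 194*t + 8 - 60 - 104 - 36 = 10*t^3 - 34*t^2 - 344*t - 192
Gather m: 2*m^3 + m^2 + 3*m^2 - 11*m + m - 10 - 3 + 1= 2*m^3 + 4*m^2 - 10*m - 12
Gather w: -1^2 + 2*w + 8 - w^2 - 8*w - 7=-w^2 - 6*w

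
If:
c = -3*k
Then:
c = -3*k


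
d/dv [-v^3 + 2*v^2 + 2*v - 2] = -3*v^2 + 4*v + 2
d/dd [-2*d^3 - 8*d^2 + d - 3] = -6*d^2 - 16*d + 1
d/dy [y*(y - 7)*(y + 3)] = 3*y^2 - 8*y - 21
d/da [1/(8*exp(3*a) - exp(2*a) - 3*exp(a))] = (-24*exp(2*a) + 2*exp(a) + 3)*exp(-a)/(-8*exp(2*a) + exp(a) + 3)^2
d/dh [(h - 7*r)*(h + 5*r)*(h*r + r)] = r*(3*h^2 - 4*h*r + 2*h - 35*r^2 - 2*r)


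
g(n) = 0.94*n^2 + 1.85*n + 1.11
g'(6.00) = 13.13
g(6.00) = 46.05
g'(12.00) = 24.41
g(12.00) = 158.67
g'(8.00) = 16.89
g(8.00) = 76.07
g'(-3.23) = -4.22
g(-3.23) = 4.94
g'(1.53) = 4.73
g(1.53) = 6.14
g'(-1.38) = -0.74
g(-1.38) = 0.35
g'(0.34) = 2.49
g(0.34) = 1.85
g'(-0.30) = 1.29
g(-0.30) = 0.64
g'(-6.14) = -9.69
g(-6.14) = 25.19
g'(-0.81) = 0.33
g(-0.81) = 0.23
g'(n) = 1.88*n + 1.85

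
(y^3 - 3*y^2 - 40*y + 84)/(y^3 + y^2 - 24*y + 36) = (y - 7)/(y - 3)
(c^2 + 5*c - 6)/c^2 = 1 + 5/c - 6/c^2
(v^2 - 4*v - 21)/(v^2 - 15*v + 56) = (v + 3)/(v - 8)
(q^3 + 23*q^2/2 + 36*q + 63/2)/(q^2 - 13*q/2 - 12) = (q^2 + 10*q + 21)/(q - 8)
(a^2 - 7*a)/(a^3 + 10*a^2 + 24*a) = (a - 7)/(a^2 + 10*a + 24)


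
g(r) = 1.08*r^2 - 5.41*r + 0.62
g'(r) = 2.16*r - 5.41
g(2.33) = -6.12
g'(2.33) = -0.38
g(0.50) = -1.82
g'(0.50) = -4.33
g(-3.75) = 36.10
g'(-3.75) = -13.51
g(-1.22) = 8.83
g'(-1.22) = -8.05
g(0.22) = -0.52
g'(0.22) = -4.93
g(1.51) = -5.09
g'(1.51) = -2.15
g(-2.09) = 16.64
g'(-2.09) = -9.92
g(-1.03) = 7.34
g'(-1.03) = -7.63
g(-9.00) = 136.79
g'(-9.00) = -24.85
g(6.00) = 7.04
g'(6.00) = 7.55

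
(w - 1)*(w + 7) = w^2 + 6*w - 7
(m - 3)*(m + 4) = m^2 + m - 12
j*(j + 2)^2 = j^3 + 4*j^2 + 4*j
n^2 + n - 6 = (n - 2)*(n + 3)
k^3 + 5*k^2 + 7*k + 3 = (k + 1)^2*(k + 3)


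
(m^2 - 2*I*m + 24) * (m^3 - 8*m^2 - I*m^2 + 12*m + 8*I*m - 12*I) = m^5 - 8*m^4 - 3*I*m^4 + 34*m^3 + 24*I*m^3 - 176*m^2 - 60*I*m^2 + 264*m + 192*I*m - 288*I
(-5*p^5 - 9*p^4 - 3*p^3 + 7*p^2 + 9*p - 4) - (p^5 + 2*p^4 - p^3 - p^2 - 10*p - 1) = -6*p^5 - 11*p^4 - 2*p^3 + 8*p^2 + 19*p - 3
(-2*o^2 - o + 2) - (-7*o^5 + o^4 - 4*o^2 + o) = 7*o^5 - o^4 + 2*o^2 - 2*o + 2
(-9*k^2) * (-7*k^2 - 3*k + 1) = 63*k^4 + 27*k^3 - 9*k^2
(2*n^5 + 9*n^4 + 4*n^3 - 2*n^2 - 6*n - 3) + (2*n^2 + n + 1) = 2*n^5 + 9*n^4 + 4*n^3 - 5*n - 2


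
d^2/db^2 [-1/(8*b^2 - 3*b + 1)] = 2*(64*b^2 - 24*b - (16*b - 3)^2 + 8)/(8*b^2 - 3*b + 1)^3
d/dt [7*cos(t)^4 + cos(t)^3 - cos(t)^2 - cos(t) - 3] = (-28*cos(t)^3 - 3*cos(t)^2 + 2*cos(t) + 1)*sin(t)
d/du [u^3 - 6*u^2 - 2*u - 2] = 3*u^2 - 12*u - 2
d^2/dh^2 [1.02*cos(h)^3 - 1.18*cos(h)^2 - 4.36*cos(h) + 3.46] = -9.18*cos(h)^3 + 4.72*cos(h)^2 + 10.48*cos(h) - 2.36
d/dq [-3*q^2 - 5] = -6*q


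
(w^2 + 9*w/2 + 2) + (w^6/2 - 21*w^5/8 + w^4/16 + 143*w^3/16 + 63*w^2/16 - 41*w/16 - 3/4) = w^6/2 - 21*w^5/8 + w^4/16 + 143*w^3/16 + 79*w^2/16 + 31*w/16 + 5/4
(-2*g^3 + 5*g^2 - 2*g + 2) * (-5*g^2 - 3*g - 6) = 10*g^5 - 19*g^4 + 7*g^3 - 34*g^2 + 6*g - 12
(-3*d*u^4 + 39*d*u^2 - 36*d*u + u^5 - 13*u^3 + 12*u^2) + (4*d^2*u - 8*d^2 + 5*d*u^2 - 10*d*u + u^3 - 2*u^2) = 4*d^2*u - 8*d^2 - 3*d*u^4 + 44*d*u^2 - 46*d*u + u^5 - 12*u^3 + 10*u^2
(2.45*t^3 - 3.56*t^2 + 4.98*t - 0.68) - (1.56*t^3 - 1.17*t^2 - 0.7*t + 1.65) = 0.89*t^3 - 2.39*t^2 + 5.68*t - 2.33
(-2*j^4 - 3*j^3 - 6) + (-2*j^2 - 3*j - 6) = -2*j^4 - 3*j^3 - 2*j^2 - 3*j - 12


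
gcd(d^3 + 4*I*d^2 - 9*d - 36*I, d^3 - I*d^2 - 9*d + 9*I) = d^2 - 9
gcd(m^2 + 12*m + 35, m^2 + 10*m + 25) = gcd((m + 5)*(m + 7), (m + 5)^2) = m + 5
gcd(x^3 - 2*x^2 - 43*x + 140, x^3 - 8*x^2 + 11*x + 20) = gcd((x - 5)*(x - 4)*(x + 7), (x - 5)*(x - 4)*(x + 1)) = x^2 - 9*x + 20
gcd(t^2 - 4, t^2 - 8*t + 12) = t - 2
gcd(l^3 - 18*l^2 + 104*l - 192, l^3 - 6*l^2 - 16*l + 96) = l^2 - 10*l + 24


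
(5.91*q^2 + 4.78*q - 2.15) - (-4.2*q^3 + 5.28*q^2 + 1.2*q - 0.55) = 4.2*q^3 + 0.63*q^2 + 3.58*q - 1.6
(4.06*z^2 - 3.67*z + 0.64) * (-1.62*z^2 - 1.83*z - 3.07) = -6.5772*z^4 - 1.4844*z^3 - 6.7849*z^2 + 10.0957*z - 1.9648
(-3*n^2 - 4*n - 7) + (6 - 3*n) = -3*n^2 - 7*n - 1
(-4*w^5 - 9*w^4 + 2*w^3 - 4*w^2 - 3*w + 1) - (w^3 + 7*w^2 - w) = -4*w^5 - 9*w^4 + w^3 - 11*w^2 - 2*w + 1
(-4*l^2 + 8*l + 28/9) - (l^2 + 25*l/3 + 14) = -5*l^2 - l/3 - 98/9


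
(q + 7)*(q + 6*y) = q^2 + 6*q*y + 7*q + 42*y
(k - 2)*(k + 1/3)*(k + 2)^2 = k^4 + 7*k^3/3 - 10*k^2/3 - 28*k/3 - 8/3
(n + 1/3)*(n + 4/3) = n^2 + 5*n/3 + 4/9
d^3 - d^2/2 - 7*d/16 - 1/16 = (d - 1)*(d + 1/4)^2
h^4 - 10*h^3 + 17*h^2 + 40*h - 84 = (h - 7)*(h - 3)*(h - 2)*(h + 2)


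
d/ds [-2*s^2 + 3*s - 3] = 3 - 4*s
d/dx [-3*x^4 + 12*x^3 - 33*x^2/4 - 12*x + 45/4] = -12*x^3 + 36*x^2 - 33*x/2 - 12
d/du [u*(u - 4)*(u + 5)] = 3*u^2 + 2*u - 20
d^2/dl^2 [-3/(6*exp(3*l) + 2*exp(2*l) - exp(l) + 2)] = 3*(-2*(18*exp(2*l) + 4*exp(l) - 1)^2*exp(l) + (54*exp(2*l) + 8*exp(l) - 1)*(6*exp(3*l) + 2*exp(2*l) - exp(l) + 2))*exp(l)/(6*exp(3*l) + 2*exp(2*l) - exp(l) + 2)^3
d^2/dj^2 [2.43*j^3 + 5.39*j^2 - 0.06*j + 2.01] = 14.58*j + 10.78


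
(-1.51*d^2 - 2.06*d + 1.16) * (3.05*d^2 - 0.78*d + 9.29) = -4.6055*d^4 - 5.1052*d^3 - 8.8831*d^2 - 20.0422*d + 10.7764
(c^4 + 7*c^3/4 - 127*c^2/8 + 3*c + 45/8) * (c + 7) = c^5 + 35*c^4/4 - 29*c^3/8 - 865*c^2/8 + 213*c/8 + 315/8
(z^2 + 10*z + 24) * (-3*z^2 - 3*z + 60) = -3*z^4 - 33*z^3 - 42*z^2 + 528*z + 1440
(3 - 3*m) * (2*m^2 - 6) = -6*m^3 + 6*m^2 + 18*m - 18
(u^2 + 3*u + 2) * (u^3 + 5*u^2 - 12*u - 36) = u^5 + 8*u^4 + 5*u^3 - 62*u^2 - 132*u - 72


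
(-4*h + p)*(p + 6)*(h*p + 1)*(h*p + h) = -4*h^3*p^3 - 28*h^3*p^2 - 24*h^3*p + h^2*p^4 + 7*h^2*p^3 + 2*h^2*p^2 - 28*h^2*p - 24*h^2 + h*p^3 + 7*h*p^2 + 6*h*p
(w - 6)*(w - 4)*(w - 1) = w^3 - 11*w^2 + 34*w - 24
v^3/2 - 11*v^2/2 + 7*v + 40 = (v/2 + 1)*(v - 8)*(v - 5)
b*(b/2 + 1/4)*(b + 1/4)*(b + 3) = b^4/2 + 15*b^3/8 + 19*b^2/16 + 3*b/16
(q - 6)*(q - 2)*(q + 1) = q^3 - 7*q^2 + 4*q + 12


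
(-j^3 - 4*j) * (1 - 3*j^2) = 3*j^5 + 11*j^3 - 4*j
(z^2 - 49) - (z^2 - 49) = 0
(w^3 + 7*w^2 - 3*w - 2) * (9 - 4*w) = -4*w^4 - 19*w^3 + 75*w^2 - 19*w - 18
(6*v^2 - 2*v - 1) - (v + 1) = 6*v^2 - 3*v - 2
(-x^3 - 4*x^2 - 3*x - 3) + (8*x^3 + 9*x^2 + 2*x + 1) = 7*x^3 + 5*x^2 - x - 2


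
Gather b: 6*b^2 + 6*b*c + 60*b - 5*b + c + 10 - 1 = 6*b^2 + b*(6*c + 55) + c + 9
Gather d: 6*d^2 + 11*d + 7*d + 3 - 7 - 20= 6*d^2 + 18*d - 24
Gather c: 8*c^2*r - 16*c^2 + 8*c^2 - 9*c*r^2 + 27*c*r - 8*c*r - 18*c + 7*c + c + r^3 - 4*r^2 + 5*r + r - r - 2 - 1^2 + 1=c^2*(8*r - 8) + c*(-9*r^2 + 19*r - 10) + r^3 - 4*r^2 + 5*r - 2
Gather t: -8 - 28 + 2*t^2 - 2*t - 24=2*t^2 - 2*t - 60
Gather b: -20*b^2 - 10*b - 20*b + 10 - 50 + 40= -20*b^2 - 30*b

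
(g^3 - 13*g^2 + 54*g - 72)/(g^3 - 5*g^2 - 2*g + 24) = (g - 6)/(g + 2)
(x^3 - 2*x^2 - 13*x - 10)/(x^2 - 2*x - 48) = (-x^3 + 2*x^2 + 13*x + 10)/(-x^2 + 2*x + 48)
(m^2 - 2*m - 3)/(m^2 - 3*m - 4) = (m - 3)/(m - 4)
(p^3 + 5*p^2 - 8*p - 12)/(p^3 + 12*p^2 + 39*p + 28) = (p^2 + 4*p - 12)/(p^2 + 11*p + 28)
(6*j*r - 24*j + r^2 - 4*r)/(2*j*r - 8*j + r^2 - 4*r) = (6*j + r)/(2*j + r)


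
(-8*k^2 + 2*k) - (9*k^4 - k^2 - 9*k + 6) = -9*k^4 - 7*k^2 + 11*k - 6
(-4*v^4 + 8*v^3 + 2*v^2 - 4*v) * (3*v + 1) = -12*v^5 + 20*v^4 + 14*v^3 - 10*v^2 - 4*v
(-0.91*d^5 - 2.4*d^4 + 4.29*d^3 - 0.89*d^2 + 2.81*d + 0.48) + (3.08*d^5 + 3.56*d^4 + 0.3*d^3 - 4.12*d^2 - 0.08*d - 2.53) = 2.17*d^5 + 1.16*d^4 + 4.59*d^3 - 5.01*d^2 + 2.73*d - 2.05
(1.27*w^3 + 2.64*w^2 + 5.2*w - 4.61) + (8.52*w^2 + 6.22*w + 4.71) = 1.27*w^3 + 11.16*w^2 + 11.42*w + 0.0999999999999996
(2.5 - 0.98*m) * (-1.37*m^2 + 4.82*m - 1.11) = 1.3426*m^3 - 8.1486*m^2 + 13.1378*m - 2.775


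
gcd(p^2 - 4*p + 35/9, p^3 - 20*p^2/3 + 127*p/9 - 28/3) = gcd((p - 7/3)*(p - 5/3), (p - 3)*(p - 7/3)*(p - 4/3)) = p - 7/3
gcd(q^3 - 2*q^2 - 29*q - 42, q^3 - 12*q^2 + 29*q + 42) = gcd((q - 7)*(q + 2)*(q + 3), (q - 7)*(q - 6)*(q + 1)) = q - 7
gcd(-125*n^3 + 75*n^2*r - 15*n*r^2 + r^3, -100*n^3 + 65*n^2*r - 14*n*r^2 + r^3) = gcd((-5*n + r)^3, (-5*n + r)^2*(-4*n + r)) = 25*n^2 - 10*n*r + r^2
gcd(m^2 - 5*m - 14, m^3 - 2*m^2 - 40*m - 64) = m + 2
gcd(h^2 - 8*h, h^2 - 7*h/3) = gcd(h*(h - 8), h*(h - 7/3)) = h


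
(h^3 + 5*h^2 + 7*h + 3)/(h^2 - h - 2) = (h^2 + 4*h + 3)/(h - 2)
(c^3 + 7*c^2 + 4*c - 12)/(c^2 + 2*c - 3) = (c^2 + 8*c + 12)/(c + 3)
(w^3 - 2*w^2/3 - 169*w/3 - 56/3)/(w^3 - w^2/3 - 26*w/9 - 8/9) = 3*(w^2 - w - 56)/(3*w^2 - 2*w - 8)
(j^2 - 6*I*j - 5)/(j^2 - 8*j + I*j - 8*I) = (j^2 - 6*I*j - 5)/(j^2 + j*(-8 + I) - 8*I)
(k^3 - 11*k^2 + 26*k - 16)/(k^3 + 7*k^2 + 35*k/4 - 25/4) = 4*(k^3 - 11*k^2 + 26*k - 16)/(4*k^3 + 28*k^2 + 35*k - 25)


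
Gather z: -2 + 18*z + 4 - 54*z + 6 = 8 - 36*z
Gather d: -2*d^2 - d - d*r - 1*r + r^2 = -2*d^2 + d*(-r - 1) + r^2 - r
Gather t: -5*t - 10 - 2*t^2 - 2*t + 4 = -2*t^2 - 7*t - 6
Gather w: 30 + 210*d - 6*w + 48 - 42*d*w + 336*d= 546*d + w*(-42*d - 6) + 78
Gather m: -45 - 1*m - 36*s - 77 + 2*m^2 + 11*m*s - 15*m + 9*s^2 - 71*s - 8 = 2*m^2 + m*(11*s - 16) + 9*s^2 - 107*s - 130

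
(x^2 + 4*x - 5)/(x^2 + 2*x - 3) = (x + 5)/(x + 3)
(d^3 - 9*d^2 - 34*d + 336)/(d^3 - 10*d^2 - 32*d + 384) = (d - 7)/(d - 8)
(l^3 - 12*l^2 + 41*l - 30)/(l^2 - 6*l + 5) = l - 6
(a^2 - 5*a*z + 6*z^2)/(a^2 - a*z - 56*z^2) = (-a^2 + 5*a*z - 6*z^2)/(-a^2 + a*z + 56*z^2)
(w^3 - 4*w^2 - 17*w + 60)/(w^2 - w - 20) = w - 3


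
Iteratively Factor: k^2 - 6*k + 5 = (k - 1)*(k - 5)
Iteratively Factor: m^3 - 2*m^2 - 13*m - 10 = (m + 1)*(m^2 - 3*m - 10) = (m - 5)*(m + 1)*(m + 2)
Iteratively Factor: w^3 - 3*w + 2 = (w - 1)*(w^2 + w - 2) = (w - 1)^2*(w + 2)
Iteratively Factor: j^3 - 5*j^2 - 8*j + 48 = (j - 4)*(j^2 - j - 12) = (j - 4)*(j + 3)*(j - 4)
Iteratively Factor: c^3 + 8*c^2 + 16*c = (c + 4)*(c^2 + 4*c) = c*(c + 4)*(c + 4)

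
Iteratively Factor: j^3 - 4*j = (j)*(j^2 - 4) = j*(j - 2)*(j + 2)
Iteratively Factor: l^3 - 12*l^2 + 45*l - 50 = (l - 5)*(l^2 - 7*l + 10) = (l - 5)^2*(l - 2)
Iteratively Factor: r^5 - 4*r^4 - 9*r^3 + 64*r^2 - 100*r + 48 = (r - 2)*(r^4 - 2*r^3 - 13*r^2 + 38*r - 24) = (r - 2)*(r + 4)*(r^3 - 6*r^2 + 11*r - 6) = (r - 3)*(r - 2)*(r + 4)*(r^2 - 3*r + 2) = (r - 3)*(r - 2)^2*(r + 4)*(r - 1)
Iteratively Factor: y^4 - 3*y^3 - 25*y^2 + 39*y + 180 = (y + 3)*(y^3 - 6*y^2 - 7*y + 60) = (y + 3)^2*(y^2 - 9*y + 20) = (y - 5)*(y + 3)^2*(y - 4)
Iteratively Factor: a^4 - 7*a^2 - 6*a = (a - 3)*(a^3 + 3*a^2 + 2*a) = (a - 3)*(a + 2)*(a^2 + a) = a*(a - 3)*(a + 2)*(a + 1)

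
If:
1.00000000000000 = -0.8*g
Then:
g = -1.25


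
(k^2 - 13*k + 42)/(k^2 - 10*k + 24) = (k - 7)/(k - 4)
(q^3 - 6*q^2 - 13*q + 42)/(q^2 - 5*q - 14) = (q^2 + q - 6)/(q + 2)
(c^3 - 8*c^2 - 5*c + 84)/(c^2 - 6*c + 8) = (c^2 - 4*c - 21)/(c - 2)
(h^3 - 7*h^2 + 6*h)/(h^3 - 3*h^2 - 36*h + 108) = h*(h - 1)/(h^2 + 3*h - 18)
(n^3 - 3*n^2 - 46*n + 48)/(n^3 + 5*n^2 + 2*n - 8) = (n^2 - 2*n - 48)/(n^2 + 6*n + 8)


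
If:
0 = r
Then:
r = 0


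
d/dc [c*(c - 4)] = 2*c - 4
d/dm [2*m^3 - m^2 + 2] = 2*m*(3*m - 1)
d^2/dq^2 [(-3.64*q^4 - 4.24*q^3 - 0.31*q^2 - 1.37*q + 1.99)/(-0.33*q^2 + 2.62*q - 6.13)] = (0.792792*q^6 - 18.882864*q^5 + 194.098632*q^4 - 893.478986*q^3 + 1227.714468*q^2 + 949.651422*q + 48.034552)/(0.035937*q^6 - 0.855954*q^5 + 8.798427*q^4 - 49.784716*q^3 + 163.437447*q^2 - 295.354434*q + 230.346397)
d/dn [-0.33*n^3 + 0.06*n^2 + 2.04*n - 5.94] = -0.99*n^2 + 0.12*n + 2.04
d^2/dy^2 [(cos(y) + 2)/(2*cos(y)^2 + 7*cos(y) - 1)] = (-36*sin(y)^4*cos(y) - 18*sin(y)^4 + 109*sin(y)^2 + 101*cos(y) - 30*cos(3*y) + 2*cos(5*y) + 127)/(-2*sin(y)^2 + 7*cos(y) + 1)^3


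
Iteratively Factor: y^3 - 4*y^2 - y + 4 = (y - 4)*(y^2 - 1) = (y - 4)*(y - 1)*(y + 1)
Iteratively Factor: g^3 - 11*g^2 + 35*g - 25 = (g - 5)*(g^2 - 6*g + 5) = (g - 5)^2*(g - 1)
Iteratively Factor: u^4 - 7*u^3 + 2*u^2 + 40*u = (u - 4)*(u^3 - 3*u^2 - 10*u) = (u - 4)*(u + 2)*(u^2 - 5*u) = u*(u - 4)*(u + 2)*(u - 5)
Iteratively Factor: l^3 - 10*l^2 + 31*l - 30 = (l - 3)*(l^2 - 7*l + 10) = (l - 5)*(l - 3)*(l - 2)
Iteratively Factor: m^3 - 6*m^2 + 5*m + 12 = (m - 4)*(m^2 - 2*m - 3) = (m - 4)*(m - 3)*(m + 1)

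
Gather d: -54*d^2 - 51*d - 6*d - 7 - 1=-54*d^2 - 57*d - 8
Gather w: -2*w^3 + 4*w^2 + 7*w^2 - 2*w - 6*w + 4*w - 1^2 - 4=-2*w^3 + 11*w^2 - 4*w - 5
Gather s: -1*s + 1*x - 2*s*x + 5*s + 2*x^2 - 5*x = s*(4 - 2*x) + 2*x^2 - 4*x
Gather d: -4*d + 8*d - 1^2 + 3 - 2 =4*d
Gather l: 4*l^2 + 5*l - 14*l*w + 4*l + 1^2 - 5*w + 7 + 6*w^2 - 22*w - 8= 4*l^2 + l*(9 - 14*w) + 6*w^2 - 27*w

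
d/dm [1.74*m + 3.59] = 1.74000000000000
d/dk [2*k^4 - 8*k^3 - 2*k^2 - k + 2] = 8*k^3 - 24*k^2 - 4*k - 1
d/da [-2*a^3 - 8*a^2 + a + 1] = -6*a^2 - 16*a + 1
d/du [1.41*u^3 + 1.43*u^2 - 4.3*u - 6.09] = 4.23*u^2 + 2.86*u - 4.3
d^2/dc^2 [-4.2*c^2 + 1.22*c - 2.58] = -8.40000000000000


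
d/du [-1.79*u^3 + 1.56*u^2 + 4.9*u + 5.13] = -5.37*u^2 + 3.12*u + 4.9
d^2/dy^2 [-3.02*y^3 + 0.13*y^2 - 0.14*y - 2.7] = 0.26 - 18.12*y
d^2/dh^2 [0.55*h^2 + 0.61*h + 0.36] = 1.10000000000000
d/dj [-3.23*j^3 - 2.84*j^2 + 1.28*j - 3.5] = -9.69*j^2 - 5.68*j + 1.28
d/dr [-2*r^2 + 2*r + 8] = 2 - 4*r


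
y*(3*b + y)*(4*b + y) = 12*b^2*y + 7*b*y^2 + y^3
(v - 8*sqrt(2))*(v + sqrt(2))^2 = v^3 - 6*sqrt(2)*v^2 - 30*v - 16*sqrt(2)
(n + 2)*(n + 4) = n^2 + 6*n + 8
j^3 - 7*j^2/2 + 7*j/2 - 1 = (j - 2)*(j - 1)*(j - 1/2)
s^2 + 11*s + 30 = (s + 5)*(s + 6)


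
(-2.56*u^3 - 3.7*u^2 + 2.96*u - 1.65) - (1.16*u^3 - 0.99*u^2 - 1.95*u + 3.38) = -3.72*u^3 - 2.71*u^2 + 4.91*u - 5.03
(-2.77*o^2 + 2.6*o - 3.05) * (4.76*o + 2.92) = -13.1852*o^3 + 4.2876*o^2 - 6.926*o - 8.906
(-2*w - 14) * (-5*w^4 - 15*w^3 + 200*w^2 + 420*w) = 10*w^5 + 100*w^4 - 190*w^3 - 3640*w^2 - 5880*w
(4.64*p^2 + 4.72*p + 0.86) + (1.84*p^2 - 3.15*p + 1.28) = 6.48*p^2 + 1.57*p + 2.14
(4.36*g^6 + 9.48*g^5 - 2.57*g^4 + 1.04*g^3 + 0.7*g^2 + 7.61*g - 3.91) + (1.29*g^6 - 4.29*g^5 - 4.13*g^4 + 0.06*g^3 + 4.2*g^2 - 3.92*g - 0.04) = 5.65*g^6 + 5.19*g^5 - 6.7*g^4 + 1.1*g^3 + 4.9*g^2 + 3.69*g - 3.95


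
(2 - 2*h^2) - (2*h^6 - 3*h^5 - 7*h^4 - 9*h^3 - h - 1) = -2*h^6 + 3*h^5 + 7*h^4 + 9*h^3 - 2*h^2 + h + 3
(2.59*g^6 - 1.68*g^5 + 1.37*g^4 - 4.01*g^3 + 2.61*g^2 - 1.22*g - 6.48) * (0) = 0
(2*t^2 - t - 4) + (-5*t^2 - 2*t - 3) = -3*t^2 - 3*t - 7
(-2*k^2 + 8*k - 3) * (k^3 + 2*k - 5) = -2*k^5 + 8*k^4 - 7*k^3 + 26*k^2 - 46*k + 15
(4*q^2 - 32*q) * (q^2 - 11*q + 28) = 4*q^4 - 76*q^3 + 464*q^2 - 896*q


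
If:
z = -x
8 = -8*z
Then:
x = 1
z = -1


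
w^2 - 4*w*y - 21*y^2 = (w - 7*y)*(w + 3*y)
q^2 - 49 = (q - 7)*(q + 7)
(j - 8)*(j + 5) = j^2 - 3*j - 40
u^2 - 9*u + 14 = (u - 7)*(u - 2)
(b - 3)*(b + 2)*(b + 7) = b^3 + 6*b^2 - 13*b - 42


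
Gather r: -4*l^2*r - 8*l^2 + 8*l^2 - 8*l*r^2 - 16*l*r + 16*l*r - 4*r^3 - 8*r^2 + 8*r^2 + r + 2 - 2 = -8*l*r^2 - 4*r^3 + r*(1 - 4*l^2)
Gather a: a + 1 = a + 1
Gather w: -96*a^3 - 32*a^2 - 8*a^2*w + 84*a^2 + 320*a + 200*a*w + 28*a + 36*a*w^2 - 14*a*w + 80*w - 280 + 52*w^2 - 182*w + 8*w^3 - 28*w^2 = -96*a^3 + 52*a^2 + 348*a + 8*w^3 + w^2*(36*a + 24) + w*(-8*a^2 + 186*a - 102) - 280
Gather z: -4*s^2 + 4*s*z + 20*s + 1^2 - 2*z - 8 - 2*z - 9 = -4*s^2 + 20*s + z*(4*s - 4) - 16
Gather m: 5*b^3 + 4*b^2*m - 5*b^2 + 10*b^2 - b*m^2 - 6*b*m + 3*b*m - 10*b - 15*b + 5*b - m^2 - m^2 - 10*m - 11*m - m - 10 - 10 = 5*b^3 + 5*b^2 - 20*b + m^2*(-b - 2) + m*(4*b^2 - 3*b - 22) - 20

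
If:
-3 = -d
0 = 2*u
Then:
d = 3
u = 0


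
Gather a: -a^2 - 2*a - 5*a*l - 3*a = -a^2 + a*(-5*l - 5)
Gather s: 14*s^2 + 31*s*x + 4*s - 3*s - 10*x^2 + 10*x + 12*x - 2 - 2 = 14*s^2 + s*(31*x + 1) - 10*x^2 + 22*x - 4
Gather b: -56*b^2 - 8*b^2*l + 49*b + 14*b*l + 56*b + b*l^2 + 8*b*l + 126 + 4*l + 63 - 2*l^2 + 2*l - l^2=b^2*(-8*l - 56) + b*(l^2 + 22*l + 105) - 3*l^2 + 6*l + 189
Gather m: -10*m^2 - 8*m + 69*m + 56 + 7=-10*m^2 + 61*m + 63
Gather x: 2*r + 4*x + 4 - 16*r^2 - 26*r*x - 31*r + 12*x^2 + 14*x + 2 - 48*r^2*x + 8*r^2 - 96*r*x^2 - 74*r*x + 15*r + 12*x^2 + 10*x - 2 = -8*r^2 - 14*r + x^2*(24 - 96*r) + x*(-48*r^2 - 100*r + 28) + 4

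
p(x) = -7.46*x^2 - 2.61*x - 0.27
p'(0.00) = -2.61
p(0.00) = -0.27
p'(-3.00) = 42.15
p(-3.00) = -59.58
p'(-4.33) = 61.99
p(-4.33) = -128.84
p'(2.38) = -38.12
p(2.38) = -48.74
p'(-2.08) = 28.42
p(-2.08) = -27.12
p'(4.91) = -75.87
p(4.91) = -192.93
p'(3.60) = -56.32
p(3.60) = -106.35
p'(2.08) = -33.64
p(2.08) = -37.97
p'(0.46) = -9.47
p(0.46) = -3.05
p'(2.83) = -44.83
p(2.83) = -67.40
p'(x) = -14.92*x - 2.61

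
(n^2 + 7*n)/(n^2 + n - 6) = n*(n + 7)/(n^2 + n - 6)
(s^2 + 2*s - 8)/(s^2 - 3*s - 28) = (s - 2)/(s - 7)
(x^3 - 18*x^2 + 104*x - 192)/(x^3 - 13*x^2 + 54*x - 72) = (x - 8)/(x - 3)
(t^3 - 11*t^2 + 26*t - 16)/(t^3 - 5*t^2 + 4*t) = (t^2 - 10*t + 16)/(t*(t - 4))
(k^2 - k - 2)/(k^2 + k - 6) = (k + 1)/(k + 3)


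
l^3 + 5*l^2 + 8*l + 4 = (l + 1)*(l + 2)^2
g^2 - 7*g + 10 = (g - 5)*(g - 2)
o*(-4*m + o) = -4*m*o + o^2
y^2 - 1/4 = (y - 1/2)*(y + 1/2)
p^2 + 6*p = p*(p + 6)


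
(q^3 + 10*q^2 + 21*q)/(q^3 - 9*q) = (q + 7)/(q - 3)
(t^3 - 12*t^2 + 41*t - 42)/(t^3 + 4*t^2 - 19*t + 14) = (t^2 - 10*t + 21)/(t^2 + 6*t - 7)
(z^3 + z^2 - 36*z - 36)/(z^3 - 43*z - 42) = (z - 6)/(z - 7)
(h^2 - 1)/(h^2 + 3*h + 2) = (h - 1)/(h + 2)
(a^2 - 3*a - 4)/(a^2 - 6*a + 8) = (a + 1)/(a - 2)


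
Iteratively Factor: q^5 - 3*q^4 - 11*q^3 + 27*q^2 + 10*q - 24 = (q + 1)*(q^4 - 4*q^3 - 7*q^2 + 34*q - 24) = (q - 1)*(q + 1)*(q^3 - 3*q^2 - 10*q + 24) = (q - 1)*(q + 1)*(q + 3)*(q^2 - 6*q + 8) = (q - 2)*(q - 1)*(q + 1)*(q + 3)*(q - 4)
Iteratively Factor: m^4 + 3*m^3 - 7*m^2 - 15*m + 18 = (m + 3)*(m^3 - 7*m + 6) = (m - 2)*(m + 3)*(m^2 + 2*m - 3) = (m - 2)*(m - 1)*(m + 3)*(m + 3)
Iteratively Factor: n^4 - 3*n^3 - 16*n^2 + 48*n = (n)*(n^3 - 3*n^2 - 16*n + 48) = n*(n + 4)*(n^2 - 7*n + 12) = n*(n - 3)*(n + 4)*(n - 4)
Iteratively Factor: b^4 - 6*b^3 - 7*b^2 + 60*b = (b + 3)*(b^3 - 9*b^2 + 20*b) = b*(b + 3)*(b^2 - 9*b + 20) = b*(b - 4)*(b + 3)*(b - 5)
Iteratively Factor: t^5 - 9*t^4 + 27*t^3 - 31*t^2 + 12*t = (t - 1)*(t^4 - 8*t^3 + 19*t^2 - 12*t) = (t - 3)*(t - 1)*(t^3 - 5*t^2 + 4*t) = (t - 3)*(t - 1)^2*(t^2 - 4*t) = t*(t - 3)*(t - 1)^2*(t - 4)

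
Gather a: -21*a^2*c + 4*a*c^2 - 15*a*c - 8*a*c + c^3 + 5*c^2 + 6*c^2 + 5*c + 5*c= -21*a^2*c + a*(4*c^2 - 23*c) + c^3 + 11*c^2 + 10*c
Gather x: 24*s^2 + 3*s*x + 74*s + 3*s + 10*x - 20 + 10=24*s^2 + 77*s + x*(3*s + 10) - 10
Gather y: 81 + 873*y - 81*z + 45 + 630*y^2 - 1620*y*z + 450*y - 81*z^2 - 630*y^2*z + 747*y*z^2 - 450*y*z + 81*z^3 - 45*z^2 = y^2*(630 - 630*z) + y*(747*z^2 - 2070*z + 1323) + 81*z^3 - 126*z^2 - 81*z + 126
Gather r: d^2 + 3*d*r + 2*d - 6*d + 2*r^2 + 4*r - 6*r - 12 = d^2 - 4*d + 2*r^2 + r*(3*d - 2) - 12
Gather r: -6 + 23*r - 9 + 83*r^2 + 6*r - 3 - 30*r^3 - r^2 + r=-30*r^3 + 82*r^2 + 30*r - 18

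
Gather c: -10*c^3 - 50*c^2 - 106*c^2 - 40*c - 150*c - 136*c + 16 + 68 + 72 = -10*c^3 - 156*c^2 - 326*c + 156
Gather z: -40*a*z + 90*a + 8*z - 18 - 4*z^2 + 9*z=90*a - 4*z^2 + z*(17 - 40*a) - 18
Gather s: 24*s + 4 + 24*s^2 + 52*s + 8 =24*s^2 + 76*s + 12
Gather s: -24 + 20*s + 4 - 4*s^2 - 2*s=-4*s^2 + 18*s - 20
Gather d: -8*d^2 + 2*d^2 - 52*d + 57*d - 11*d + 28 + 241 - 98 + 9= -6*d^2 - 6*d + 180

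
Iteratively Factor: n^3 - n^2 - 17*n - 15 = (n + 1)*(n^2 - 2*n - 15) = (n + 1)*(n + 3)*(n - 5)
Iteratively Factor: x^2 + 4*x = (x + 4)*(x)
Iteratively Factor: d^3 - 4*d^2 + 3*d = (d - 1)*(d^2 - 3*d) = d*(d - 1)*(d - 3)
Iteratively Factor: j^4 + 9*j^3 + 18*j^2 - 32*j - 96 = (j + 3)*(j^3 + 6*j^2 - 32) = (j + 3)*(j + 4)*(j^2 + 2*j - 8) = (j + 3)*(j + 4)^2*(j - 2)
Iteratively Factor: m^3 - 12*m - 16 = (m - 4)*(m^2 + 4*m + 4) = (m - 4)*(m + 2)*(m + 2)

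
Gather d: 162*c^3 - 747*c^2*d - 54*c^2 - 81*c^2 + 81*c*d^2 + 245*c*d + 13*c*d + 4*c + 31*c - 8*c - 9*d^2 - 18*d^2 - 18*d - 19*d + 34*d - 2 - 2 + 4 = 162*c^3 - 135*c^2 + 27*c + d^2*(81*c - 27) + d*(-747*c^2 + 258*c - 3)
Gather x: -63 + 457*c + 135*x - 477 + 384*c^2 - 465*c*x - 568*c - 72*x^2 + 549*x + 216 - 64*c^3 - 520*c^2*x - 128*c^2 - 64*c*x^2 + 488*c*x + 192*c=-64*c^3 + 256*c^2 + 81*c + x^2*(-64*c - 72) + x*(-520*c^2 + 23*c + 684) - 324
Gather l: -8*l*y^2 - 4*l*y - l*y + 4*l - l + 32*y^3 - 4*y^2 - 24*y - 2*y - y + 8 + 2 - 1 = l*(-8*y^2 - 5*y + 3) + 32*y^3 - 4*y^2 - 27*y + 9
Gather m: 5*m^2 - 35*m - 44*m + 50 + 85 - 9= 5*m^2 - 79*m + 126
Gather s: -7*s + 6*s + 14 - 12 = 2 - s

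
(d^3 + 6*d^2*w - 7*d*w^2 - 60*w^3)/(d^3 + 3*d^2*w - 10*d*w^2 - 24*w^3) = (d + 5*w)/(d + 2*w)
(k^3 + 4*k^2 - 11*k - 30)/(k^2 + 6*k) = (k^3 + 4*k^2 - 11*k - 30)/(k*(k + 6))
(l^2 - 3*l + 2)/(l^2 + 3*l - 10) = (l - 1)/(l + 5)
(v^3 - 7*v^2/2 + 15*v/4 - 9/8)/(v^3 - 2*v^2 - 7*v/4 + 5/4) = (4*v^2 - 12*v + 9)/(2*(2*v^2 - 3*v - 5))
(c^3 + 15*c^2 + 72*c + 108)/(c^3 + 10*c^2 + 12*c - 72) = (c + 3)/(c - 2)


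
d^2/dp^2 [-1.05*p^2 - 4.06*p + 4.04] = -2.10000000000000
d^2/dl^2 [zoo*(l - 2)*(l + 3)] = nan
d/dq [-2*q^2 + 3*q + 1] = 3 - 4*q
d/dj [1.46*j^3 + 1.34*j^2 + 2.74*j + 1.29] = 4.38*j^2 + 2.68*j + 2.74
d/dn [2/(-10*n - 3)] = 20/(10*n + 3)^2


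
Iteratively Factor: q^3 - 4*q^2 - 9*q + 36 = (q - 4)*(q^2 - 9) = (q - 4)*(q - 3)*(q + 3)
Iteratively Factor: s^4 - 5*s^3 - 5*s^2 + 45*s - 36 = (s - 3)*(s^3 - 2*s^2 - 11*s + 12) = (s - 4)*(s - 3)*(s^2 + 2*s - 3) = (s - 4)*(s - 3)*(s - 1)*(s + 3)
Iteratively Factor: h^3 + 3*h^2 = (h + 3)*(h^2) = h*(h + 3)*(h)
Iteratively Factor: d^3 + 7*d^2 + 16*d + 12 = (d + 3)*(d^2 + 4*d + 4) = (d + 2)*(d + 3)*(d + 2)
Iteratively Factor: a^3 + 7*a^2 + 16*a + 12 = (a + 2)*(a^2 + 5*a + 6) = (a + 2)*(a + 3)*(a + 2)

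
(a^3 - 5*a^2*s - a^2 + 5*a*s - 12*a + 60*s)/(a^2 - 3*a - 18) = (a^2 - 5*a*s - 4*a + 20*s)/(a - 6)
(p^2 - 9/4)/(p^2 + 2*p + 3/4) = (2*p - 3)/(2*p + 1)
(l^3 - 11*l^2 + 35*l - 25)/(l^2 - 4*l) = (l^3 - 11*l^2 + 35*l - 25)/(l*(l - 4))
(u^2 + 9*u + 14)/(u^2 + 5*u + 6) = (u + 7)/(u + 3)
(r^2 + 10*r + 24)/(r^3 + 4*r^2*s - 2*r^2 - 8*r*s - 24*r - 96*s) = (r + 6)/(r^2 + 4*r*s - 6*r - 24*s)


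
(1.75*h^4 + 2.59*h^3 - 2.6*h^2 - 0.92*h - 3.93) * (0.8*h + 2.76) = 1.4*h^5 + 6.902*h^4 + 5.0684*h^3 - 7.912*h^2 - 5.6832*h - 10.8468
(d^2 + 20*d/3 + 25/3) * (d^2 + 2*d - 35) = d^4 + 26*d^3/3 - 40*d^2/3 - 650*d/3 - 875/3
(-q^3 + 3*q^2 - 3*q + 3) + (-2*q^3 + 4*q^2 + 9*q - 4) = -3*q^3 + 7*q^2 + 6*q - 1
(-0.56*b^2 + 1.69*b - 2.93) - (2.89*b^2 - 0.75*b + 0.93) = -3.45*b^2 + 2.44*b - 3.86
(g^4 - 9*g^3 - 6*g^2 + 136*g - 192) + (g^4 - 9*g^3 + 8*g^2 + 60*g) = 2*g^4 - 18*g^3 + 2*g^2 + 196*g - 192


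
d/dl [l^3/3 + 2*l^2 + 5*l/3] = l^2 + 4*l + 5/3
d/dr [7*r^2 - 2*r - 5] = 14*r - 2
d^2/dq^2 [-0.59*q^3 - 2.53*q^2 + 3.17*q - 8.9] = -3.54*q - 5.06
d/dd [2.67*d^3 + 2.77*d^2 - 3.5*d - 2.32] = 8.01*d^2 + 5.54*d - 3.5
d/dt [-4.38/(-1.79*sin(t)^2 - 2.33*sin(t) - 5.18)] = -(15.6804*sin(t) + 10.2054)*cos(t)/(1.79*sin(t)^2 + 2.33*sin(t) + 5.18)^2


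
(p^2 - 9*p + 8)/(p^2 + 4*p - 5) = (p - 8)/(p + 5)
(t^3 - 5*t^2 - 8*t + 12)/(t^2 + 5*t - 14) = (t^3 - 5*t^2 - 8*t + 12)/(t^2 + 5*t - 14)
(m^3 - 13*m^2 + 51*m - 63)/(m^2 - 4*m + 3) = (m^2 - 10*m + 21)/(m - 1)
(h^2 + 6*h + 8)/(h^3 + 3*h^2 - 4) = (h + 4)/(h^2 + h - 2)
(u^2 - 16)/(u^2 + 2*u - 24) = (u + 4)/(u + 6)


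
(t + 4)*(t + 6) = t^2 + 10*t + 24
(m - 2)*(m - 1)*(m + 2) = m^3 - m^2 - 4*m + 4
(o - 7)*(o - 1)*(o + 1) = o^3 - 7*o^2 - o + 7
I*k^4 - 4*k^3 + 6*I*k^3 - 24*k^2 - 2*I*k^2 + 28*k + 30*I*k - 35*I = (k + 7)*(k - I)*(k + 5*I)*(I*k - I)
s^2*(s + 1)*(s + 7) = s^4 + 8*s^3 + 7*s^2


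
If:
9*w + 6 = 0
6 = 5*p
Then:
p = 6/5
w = -2/3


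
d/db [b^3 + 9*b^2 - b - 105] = 3*b^2 + 18*b - 1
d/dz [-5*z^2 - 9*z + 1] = -10*z - 9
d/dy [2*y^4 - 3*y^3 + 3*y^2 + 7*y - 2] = 8*y^3 - 9*y^2 + 6*y + 7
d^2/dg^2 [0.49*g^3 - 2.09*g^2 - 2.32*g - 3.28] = 2.94*g - 4.18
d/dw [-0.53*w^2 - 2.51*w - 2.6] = -1.06*w - 2.51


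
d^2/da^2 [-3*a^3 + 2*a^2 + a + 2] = 4 - 18*a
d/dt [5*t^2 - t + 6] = 10*t - 1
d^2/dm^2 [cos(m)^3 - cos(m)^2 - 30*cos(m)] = 117*cos(m)/4 + 2*cos(2*m) - 9*cos(3*m)/4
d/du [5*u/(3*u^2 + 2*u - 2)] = 5*(-3*u^2 - 2)/(9*u^4 + 12*u^3 - 8*u^2 - 8*u + 4)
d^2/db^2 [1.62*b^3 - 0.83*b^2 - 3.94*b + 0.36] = 9.72*b - 1.66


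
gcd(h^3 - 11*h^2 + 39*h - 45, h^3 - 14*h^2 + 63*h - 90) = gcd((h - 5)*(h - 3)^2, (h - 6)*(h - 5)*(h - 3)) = h^2 - 8*h + 15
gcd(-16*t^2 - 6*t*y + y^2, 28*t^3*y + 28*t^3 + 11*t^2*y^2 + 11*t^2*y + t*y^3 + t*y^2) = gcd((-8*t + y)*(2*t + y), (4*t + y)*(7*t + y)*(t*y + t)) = 1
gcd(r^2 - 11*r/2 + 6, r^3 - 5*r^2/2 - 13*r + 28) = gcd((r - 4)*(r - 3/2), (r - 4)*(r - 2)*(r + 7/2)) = r - 4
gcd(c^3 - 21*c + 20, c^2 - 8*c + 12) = 1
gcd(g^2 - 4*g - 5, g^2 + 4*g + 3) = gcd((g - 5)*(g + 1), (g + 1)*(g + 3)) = g + 1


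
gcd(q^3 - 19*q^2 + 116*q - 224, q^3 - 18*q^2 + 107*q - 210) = q - 7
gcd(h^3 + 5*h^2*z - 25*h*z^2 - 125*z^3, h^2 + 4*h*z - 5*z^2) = h + 5*z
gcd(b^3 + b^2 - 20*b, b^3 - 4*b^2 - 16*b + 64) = b - 4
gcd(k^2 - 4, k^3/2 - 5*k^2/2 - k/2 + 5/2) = 1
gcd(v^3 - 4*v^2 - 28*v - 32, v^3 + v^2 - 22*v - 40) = v + 2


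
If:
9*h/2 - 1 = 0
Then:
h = 2/9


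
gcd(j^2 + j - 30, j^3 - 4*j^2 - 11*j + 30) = j - 5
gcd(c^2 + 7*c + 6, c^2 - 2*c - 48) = c + 6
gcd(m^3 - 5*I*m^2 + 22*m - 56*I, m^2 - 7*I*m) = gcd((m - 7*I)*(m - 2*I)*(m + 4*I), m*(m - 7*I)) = m - 7*I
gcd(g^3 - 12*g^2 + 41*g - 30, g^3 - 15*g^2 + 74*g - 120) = g^2 - 11*g + 30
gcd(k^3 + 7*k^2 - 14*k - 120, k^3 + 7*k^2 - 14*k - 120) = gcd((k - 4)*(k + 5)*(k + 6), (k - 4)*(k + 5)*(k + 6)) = k^3 + 7*k^2 - 14*k - 120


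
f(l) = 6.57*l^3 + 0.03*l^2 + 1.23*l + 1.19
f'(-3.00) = 178.44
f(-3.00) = -179.62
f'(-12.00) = 2838.75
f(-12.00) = -11362.21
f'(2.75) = 150.45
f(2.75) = 141.43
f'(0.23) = 2.29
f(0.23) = 1.55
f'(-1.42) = 40.89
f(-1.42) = -19.31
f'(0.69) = 10.66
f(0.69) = 4.21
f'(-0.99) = 20.49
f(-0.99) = -6.37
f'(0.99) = 20.61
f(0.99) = 8.81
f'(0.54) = 7.01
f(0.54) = 2.90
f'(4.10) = 332.80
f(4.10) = 459.55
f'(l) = 19.71*l^2 + 0.06*l + 1.23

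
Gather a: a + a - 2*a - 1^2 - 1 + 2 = 0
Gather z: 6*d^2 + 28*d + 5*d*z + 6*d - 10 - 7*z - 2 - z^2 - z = 6*d^2 + 34*d - z^2 + z*(5*d - 8) - 12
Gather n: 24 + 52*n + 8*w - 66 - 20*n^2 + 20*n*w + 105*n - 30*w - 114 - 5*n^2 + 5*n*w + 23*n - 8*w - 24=-25*n^2 + n*(25*w + 180) - 30*w - 180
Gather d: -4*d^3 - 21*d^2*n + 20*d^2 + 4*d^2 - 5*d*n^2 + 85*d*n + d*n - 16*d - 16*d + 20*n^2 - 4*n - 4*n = -4*d^3 + d^2*(24 - 21*n) + d*(-5*n^2 + 86*n - 32) + 20*n^2 - 8*n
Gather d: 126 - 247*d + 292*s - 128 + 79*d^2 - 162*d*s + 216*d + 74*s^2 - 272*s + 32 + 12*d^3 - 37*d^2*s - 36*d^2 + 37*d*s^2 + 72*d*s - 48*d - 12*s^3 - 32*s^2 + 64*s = 12*d^3 + d^2*(43 - 37*s) + d*(37*s^2 - 90*s - 79) - 12*s^3 + 42*s^2 + 84*s + 30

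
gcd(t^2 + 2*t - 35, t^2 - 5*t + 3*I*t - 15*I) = t - 5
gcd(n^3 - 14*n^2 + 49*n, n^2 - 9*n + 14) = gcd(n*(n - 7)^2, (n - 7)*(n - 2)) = n - 7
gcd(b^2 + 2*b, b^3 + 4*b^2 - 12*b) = b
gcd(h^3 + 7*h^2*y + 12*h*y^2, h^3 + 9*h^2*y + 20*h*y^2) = h^2 + 4*h*y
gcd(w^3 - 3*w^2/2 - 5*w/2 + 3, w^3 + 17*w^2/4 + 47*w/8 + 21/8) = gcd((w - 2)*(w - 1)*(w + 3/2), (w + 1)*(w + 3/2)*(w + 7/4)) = w + 3/2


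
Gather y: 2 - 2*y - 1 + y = 1 - y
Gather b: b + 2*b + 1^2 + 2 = 3*b + 3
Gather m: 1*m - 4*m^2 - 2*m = -4*m^2 - m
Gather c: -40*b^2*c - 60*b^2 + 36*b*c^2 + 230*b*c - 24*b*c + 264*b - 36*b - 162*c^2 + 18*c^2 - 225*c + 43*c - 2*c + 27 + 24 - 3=-60*b^2 + 228*b + c^2*(36*b - 144) + c*(-40*b^2 + 206*b - 184) + 48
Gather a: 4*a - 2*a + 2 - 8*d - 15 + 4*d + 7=2*a - 4*d - 6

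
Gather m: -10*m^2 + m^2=-9*m^2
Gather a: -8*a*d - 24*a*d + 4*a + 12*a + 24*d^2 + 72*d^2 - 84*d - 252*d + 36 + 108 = a*(16 - 32*d) + 96*d^2 - 336*d + 144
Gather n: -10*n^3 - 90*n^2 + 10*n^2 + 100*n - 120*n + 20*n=-10*n^3 - 80*n^2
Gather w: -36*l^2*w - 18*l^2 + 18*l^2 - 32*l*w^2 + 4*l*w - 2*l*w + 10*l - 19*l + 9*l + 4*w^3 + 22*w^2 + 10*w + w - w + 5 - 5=4*w^3 + w^2*(22 - 32*l) + w*(-36*l^2 + 2*l + 10)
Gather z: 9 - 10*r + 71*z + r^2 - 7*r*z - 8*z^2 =r^2 - 10*r - 8*z^2 + z*(71 - 7*r) + 9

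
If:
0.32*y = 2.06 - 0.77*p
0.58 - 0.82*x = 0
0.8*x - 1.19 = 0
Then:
No Solution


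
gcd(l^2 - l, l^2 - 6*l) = l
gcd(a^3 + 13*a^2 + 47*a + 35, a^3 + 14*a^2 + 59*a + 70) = a^2 + 12*a + 35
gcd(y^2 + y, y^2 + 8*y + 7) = y + 1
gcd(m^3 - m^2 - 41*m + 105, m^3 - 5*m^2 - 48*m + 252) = m + 7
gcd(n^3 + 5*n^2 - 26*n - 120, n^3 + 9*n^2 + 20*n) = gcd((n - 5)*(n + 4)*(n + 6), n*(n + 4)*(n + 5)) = n + 4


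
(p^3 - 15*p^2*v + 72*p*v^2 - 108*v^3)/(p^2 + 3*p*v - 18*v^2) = (p^2 - 12*p*v + 36*v^2)/(p + 6*v)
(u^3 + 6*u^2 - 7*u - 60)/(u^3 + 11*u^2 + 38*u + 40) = (u - 3)/(u + 2)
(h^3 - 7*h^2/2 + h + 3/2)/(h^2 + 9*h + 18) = (h^3 - 7*h^2/2 + h + 3/2)/(h^2 + 9*h + 18)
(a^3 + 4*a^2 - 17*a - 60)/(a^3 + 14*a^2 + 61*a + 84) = (a^2 + a - 20)/(a^2 + 11*a + 28)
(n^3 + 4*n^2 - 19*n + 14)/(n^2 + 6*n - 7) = n - 2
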